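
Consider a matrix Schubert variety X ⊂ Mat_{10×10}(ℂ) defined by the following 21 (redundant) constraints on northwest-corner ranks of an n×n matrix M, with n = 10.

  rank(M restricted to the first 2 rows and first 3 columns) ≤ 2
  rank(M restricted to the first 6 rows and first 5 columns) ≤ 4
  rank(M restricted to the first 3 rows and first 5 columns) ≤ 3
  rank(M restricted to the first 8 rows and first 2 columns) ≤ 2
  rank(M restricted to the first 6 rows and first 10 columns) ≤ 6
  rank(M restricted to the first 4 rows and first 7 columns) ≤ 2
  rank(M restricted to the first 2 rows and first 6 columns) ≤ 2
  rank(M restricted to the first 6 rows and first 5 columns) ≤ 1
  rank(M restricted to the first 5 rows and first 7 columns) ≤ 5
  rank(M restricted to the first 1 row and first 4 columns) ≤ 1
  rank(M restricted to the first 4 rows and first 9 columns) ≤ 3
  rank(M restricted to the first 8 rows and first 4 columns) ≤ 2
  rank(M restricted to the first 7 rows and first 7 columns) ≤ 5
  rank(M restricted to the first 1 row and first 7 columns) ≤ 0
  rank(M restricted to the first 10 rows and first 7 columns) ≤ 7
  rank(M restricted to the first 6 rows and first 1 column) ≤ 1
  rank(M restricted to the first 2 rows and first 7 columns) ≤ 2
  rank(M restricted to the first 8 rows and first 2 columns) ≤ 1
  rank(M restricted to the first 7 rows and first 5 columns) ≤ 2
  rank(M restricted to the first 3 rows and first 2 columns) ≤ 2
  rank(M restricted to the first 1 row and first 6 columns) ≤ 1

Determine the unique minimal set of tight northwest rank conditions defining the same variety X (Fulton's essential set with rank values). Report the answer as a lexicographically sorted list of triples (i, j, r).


Propagating the 21 rank bounds to every northwest block:

  0, 0, 0, 0, 0, 0, 0, 1, 1, 1
  1, 1, 1, 1, 1, 1, 1, 2, 2, 2
  1, 1, 1, 1, 1, 2, 2, 3, 3, 3
  1, 1, 1, 1, 1, 2, 2, 3, 3, 4
  1, 1, 1, 1, 1, 2, 3, 4, 4, 5
  1, 1, 1, 1, 1, 2, 3, 4, 5, 6
  1, 1, 2, 2, 2, 3, 4, 5, 6, 7
  1, 1, 2, 2, 3, 4, 5, 6, 7, 8
  1, 2, 3, 3, 4, 5, 6, 7, 8, 9
  1, 2, 3, 4, 5, 6, 7, 8, 9, 10

hence w(1..10) = (8, 1, 6, 10, 7, 9, 3, 5, 2, 4).

Rothe diagram D(w) (28 cells), 6 SE-corners (essential conditions):

[(1, 7, 0), (4, 7, 2), (4, 9, 3), (6, 5, 1), (8, 2, 1), (8, 4, 2)]


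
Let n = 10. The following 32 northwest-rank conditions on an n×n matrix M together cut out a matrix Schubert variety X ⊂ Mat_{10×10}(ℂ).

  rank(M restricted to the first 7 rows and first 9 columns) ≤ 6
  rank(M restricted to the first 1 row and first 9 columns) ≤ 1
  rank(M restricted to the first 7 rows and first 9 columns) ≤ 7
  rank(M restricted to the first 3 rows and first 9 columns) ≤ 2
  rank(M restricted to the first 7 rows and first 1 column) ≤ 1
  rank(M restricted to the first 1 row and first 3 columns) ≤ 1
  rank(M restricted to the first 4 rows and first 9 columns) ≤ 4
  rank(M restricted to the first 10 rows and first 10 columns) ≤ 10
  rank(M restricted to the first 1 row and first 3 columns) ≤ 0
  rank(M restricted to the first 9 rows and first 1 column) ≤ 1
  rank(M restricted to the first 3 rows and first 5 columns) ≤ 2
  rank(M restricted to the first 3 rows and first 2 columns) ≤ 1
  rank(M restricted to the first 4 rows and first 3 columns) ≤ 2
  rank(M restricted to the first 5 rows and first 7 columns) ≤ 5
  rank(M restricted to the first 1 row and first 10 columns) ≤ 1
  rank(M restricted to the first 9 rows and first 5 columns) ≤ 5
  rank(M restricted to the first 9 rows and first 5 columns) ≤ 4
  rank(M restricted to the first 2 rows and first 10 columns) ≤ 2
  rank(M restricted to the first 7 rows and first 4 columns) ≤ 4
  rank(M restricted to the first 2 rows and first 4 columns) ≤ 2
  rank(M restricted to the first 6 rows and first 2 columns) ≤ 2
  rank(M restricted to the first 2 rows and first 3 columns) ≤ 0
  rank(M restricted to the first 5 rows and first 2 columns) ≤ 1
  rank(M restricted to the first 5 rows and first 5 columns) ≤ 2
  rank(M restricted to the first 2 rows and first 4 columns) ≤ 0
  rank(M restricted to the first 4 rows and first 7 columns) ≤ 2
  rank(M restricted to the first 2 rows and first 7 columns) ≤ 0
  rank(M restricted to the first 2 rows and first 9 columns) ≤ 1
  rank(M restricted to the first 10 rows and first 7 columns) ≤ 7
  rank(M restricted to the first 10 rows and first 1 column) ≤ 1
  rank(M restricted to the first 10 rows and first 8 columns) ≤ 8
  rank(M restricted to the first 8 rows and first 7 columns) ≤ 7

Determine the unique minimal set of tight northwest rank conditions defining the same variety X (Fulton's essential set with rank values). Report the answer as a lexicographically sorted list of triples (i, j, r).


Rank table r_w(10×10) implied by the 32 constraints:

  i=1: 0 0 0 0 0 0 0 1 1 1
  i=2: 0 0 0 0 0 0 0 1 1 2
  i=3: 1 1 1 1 1 1 1 2 2 3
  i=4: 1 1 2 2 2 2 2 3 3 4
  i=5: 1 1 2 2 2 3 3 4 4 5
  i=6: 1 2 3 3 3 4 4 5 5 6
  i=7: 1 2 3 4 4 5 5 6 6 7
  i=8: 1 2 3 4 4 5 6 7 7 8
  i=9: 1 2 3 4 4 5 6 7 8 9
  i=10: 1 2 3 4 5 6 7 8 9 10

so w = (8, 10, 1, 3, 6, 2, 4, 7, 9, 5).

ℓ(w)=21; the 5 essential cells (i,j,r):

[(2, 7, 0), (2, 9, 1), (5, 2, 1), (5, 5, 2), (9, 5, 4)]


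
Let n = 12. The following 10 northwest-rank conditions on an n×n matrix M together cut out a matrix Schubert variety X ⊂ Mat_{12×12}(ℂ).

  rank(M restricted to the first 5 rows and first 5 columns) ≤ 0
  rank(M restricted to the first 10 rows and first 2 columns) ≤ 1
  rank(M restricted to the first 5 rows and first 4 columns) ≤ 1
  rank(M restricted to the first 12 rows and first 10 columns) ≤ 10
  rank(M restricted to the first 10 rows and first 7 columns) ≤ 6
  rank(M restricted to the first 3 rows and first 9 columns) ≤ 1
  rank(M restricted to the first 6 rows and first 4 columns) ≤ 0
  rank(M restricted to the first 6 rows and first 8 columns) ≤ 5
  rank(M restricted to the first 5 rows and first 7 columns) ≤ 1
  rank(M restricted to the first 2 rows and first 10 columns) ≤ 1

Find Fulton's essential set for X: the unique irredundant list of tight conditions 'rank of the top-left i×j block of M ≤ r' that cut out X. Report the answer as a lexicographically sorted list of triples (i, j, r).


Propagating the 10 rank bounds to every northwest block:

  row 1: 0  0  0  0  0  1  1  1  1  1  1  1
  row 2: 0  0  0  0  0  1  1  1  1  1  2  2
  row 3: 0  0  0  0  0  1  1  1  1  2  3  3
  row 4: 0  0  0  0  0  1  1  2  2  3  4  4
  row 5: 0  0  0  0  0  1  1  2  3  4  5  5
  row 6: 0  0  0  0  1  2  2  3  4  5  6  6
  row 7: 1  1  1  1  2  3  3  4  5  6  7  7
  row 8: 1  1  2  2  3  4  4  5  6  7  8  8
  row 9: 1  1  2  3  4  5  5  6  7  8  9  9
  row 10: 1  1  2  3  4  5  6  7  8  9  10  10
  row 11: 1  2  3  4  5  6  7  8  9  10  11  11
  row 12: 1  2  3  4  5  6  7  8  9  10  11  12

second differences of R give the permutation w = (6, 11, 10, 8, 9, 5, 1, 3, 4, 7, 2, 12).

D(w) has 41 cells with 6 SE-corners; essential set:

[(2, 10, 1), (3, 9, 1), (5, 5, 0), (5, 7, 1), (6, 4, 0), (10, 2, 1)]


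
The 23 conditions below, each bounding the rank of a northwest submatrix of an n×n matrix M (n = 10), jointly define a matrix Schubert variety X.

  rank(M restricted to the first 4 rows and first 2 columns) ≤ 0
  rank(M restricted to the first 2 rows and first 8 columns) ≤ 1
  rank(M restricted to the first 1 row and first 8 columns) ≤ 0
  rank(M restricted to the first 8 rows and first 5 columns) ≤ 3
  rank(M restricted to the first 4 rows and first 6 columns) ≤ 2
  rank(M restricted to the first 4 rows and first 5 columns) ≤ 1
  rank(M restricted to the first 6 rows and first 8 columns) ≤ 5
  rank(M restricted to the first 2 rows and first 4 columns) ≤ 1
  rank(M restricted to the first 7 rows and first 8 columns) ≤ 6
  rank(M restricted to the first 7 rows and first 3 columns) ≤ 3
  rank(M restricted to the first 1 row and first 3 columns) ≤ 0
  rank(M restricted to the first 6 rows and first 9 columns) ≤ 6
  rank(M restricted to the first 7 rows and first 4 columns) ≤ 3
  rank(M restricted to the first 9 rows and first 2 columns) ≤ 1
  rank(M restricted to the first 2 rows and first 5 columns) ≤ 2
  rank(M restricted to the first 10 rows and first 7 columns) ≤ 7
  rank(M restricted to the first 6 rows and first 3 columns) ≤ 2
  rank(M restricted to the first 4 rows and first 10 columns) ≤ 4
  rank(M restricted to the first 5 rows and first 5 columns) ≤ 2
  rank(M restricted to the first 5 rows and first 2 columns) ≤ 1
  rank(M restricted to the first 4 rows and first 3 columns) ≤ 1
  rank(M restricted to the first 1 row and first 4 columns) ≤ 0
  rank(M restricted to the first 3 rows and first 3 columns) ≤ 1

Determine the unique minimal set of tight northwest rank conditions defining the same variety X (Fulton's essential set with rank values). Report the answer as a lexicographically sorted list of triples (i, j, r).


The tightest implied rank at each (i,j), from the 23 conditions:

  0 0 0 0 0 0 0 0 1 1
  0 0 1 1 1 1 1 1 2 2
  0 0 1 1 1 2 2 2 3 3
  0 0 1 1 1 2 3 3 4 4
  1 1 2 2 2 3 4 4 5 5
  1 1 2 3 3 4 5 5 6 6
  1 1 2 3 3 4 5 6 7 7
  1 1 2 3 3 4 5 6 7 8
  1 1 2 3 4 5 6 7 8 9
  1 2 3 4 5 6 7 8 9 10

giving w = (9, 3, 6, 7, 1, 4, 8, 10, 5, 2) via Δ²R.

ℓ(w)=24; the 5 essential cells (i,j,r):

[(1, 8, 0), (4, 2, 0), (4, 5, 1), (8, 5, 3), (9, 2, 1)]


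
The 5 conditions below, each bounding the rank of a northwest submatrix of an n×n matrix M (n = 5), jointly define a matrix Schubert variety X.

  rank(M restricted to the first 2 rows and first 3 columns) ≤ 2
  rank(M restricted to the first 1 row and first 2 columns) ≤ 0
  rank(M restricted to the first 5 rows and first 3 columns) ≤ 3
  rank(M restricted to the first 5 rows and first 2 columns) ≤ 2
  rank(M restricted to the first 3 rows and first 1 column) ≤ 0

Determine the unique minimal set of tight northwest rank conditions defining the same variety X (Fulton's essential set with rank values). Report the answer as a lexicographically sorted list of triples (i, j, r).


The tightest implied rank at each (i,j), from the 5 conditions:

  i=1: 0 | 0 | 1 | 1 | 1
  i=2: 0 | 1 | 2 | 2 | 2
  i=3: 0 | 1 | 2 | 3 | 3
  i=4: 1 | 2 | 3 | 4 | 4
  i=5: 1 | 2 | 3 | 4 | 5

so w = (3, 2, 4, 1, 5).

ℓ(w)=4; the 2 essential cells (i,j,r):

[(1, 2, 0), (3, 1, 0)]


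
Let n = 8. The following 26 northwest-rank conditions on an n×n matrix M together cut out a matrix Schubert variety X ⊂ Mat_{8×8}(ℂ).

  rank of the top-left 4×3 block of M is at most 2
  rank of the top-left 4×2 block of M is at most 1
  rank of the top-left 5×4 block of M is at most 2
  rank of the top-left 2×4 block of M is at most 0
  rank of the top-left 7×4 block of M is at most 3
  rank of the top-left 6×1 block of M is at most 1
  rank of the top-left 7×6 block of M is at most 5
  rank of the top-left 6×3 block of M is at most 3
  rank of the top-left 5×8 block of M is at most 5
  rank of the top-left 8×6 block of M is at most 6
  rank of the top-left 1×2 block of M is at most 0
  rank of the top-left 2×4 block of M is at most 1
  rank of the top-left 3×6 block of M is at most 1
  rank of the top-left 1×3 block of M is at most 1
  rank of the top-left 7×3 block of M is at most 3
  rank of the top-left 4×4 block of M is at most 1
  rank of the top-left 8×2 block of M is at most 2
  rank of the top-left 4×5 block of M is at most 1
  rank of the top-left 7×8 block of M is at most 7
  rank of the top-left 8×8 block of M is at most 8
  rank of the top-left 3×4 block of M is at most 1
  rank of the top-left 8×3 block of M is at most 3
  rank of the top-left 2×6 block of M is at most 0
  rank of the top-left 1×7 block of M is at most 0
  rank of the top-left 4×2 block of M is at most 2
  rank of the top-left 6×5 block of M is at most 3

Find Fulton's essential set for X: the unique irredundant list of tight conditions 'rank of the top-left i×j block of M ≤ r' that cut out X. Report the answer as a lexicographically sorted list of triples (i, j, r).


Rank table r_w(8×8) implied by the 26 constraints:

  0, 0, 0, 0, 0, 0, 0, 1
  0, 0, 0, 0, 0, 0, 1, 2
  1, 1, 1, 1, 1, 1, 2, 3
  1, 1, 1, 1, 1, 2, 3, 4
  1, 2, 2, 2, 2, 3, 4, 5
  1, 2, 3, 3, 3, 4, 5, 6
  1, 2, 3, 3, 4, 5, 6, 7
  1, 2, 3, 4, 5, 6, 7, 8

giving w = (8, 7, 1, 6, 2, 3, 5, 4) via Δ²R.

Fulton essential set (4 of the 18 Rothe cells):

[(1, 7, 0), (2, 6, 0), (4, 5, 1), (7, 4, 3)]


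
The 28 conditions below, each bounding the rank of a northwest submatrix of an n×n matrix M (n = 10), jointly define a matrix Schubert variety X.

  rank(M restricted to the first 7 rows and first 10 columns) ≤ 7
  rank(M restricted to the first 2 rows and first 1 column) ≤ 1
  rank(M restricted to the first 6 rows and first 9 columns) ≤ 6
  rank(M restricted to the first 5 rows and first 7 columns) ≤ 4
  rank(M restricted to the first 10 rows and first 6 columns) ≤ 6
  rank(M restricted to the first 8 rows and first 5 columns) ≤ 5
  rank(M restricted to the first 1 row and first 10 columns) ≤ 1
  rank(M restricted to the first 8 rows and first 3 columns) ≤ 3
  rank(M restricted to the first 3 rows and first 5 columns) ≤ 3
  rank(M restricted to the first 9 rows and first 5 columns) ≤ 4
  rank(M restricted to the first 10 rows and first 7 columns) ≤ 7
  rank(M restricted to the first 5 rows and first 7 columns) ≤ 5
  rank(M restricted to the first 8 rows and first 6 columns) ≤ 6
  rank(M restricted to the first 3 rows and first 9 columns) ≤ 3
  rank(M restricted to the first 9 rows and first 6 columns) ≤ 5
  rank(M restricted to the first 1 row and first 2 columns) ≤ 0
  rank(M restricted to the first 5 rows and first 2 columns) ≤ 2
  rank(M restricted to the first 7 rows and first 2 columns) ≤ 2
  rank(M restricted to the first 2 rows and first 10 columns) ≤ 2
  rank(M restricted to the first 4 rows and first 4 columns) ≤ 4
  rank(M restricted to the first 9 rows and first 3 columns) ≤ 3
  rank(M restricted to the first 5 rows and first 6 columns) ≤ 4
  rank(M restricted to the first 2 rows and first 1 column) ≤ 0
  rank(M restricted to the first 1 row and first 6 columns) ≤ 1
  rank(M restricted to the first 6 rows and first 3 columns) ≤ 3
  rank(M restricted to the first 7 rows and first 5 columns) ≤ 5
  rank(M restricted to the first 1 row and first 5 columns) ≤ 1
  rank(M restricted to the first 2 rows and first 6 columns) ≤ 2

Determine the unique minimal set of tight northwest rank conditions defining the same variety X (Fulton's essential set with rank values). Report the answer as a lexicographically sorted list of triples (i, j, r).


Recovering R(i,j) via the rank-extension bound from the 28 conditions:

  0  0  1  1  1  1  1  1  1  1
  0  1  2  2  2  2  2  2  2  2
  1  2  3  3  3  3  3  3  3  3
  1  2  3  4  4  4  4  4  4  4
  1  2  3  4  4  4  4  5  5  5
  1  2  3  4  4  5  5  6  6  6
  1  2  3  4  4  5  6  7  7  7
  1  2  3  4  4  5  6  7  8  8
  1  2  3  4  4  5  6  7  8  9
  1  2  3  4  5  6  7  8  9  10

so w = (3, 2, 1, 4, 8, 6, 7, 9, 10, 5).

D(w) has 10 cells with 4 SE-corners; essential set:

[(1, 2, 0), (2, 1, 0), (5, 7, 4), (9, 5, 4)]


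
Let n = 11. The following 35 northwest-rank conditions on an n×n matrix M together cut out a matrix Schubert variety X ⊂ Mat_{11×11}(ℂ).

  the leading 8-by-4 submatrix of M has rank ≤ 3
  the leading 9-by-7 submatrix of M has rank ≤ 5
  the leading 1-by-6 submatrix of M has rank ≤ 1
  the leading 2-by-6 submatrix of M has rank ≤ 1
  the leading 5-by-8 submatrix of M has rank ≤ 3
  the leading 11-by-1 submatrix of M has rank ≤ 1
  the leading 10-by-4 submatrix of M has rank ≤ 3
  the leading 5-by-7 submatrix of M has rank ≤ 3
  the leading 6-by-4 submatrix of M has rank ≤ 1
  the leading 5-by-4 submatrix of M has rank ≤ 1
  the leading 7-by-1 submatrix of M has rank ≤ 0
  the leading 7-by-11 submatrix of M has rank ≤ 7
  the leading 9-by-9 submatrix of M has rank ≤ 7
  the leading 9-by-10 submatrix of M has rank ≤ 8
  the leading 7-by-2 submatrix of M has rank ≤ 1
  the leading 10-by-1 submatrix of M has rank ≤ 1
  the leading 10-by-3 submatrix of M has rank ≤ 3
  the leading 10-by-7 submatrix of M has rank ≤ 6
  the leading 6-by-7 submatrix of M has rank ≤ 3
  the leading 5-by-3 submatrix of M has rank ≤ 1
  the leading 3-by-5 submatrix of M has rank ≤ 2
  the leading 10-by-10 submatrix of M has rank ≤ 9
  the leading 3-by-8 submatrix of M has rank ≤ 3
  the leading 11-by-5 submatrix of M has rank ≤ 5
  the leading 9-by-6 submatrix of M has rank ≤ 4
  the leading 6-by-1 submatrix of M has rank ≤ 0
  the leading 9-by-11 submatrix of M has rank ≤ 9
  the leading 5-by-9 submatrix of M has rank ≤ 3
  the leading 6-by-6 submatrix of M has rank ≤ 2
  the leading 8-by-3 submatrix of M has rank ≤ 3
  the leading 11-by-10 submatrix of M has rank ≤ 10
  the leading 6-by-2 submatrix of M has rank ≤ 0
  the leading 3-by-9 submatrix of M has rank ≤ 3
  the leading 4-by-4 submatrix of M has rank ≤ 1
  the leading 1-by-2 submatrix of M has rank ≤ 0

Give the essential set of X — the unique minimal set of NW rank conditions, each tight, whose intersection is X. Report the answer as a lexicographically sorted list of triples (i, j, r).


Recovering R(i,j) via the rank-extension bound from the 35 conditions:

  i=1: 0  0  1  1  1  1  1  1  1  1  1
  i=2: 0  0  1  1  1  1  2  2  2  2  2
  i=3: 0  0  1  1  2  2  3  3  3  3  3
  i=4: 0  0  1  1  2  2  3  3  3  4  4
  i=5: 0  0  1  1  2  2  3  3  3  4  5
  i=6: 0  0  1  1  2  2  3  4  4  5  6
  i=7: 0  1  2  2  3  3  4  5  5  6  7
  i=8: 1  2  3  3  4  4  5  6  6  7  8
  i=9: 1  2  3  3  4  4  5  6  7  8  9
  i=10: 1  2  3  3  4  5  6  7  8  9  10
  i=11: 1  2  3  4  5  6  7  8  9  10  11

reading off 1-entries of Δ²R: w = (3, 7, 5, 10, 11, 8, 2, 1, 9, 6, 4).

Rothe diagram D(w) (30 cells), 8 SE-corners (essential conditions):

[(2, 6, 1), (5, 9, 3), (6, 2, 0), (6, 4, 1), (6, 6, 2), (7, 1, 0), (9, 6, 4), (10, 4, 3)]


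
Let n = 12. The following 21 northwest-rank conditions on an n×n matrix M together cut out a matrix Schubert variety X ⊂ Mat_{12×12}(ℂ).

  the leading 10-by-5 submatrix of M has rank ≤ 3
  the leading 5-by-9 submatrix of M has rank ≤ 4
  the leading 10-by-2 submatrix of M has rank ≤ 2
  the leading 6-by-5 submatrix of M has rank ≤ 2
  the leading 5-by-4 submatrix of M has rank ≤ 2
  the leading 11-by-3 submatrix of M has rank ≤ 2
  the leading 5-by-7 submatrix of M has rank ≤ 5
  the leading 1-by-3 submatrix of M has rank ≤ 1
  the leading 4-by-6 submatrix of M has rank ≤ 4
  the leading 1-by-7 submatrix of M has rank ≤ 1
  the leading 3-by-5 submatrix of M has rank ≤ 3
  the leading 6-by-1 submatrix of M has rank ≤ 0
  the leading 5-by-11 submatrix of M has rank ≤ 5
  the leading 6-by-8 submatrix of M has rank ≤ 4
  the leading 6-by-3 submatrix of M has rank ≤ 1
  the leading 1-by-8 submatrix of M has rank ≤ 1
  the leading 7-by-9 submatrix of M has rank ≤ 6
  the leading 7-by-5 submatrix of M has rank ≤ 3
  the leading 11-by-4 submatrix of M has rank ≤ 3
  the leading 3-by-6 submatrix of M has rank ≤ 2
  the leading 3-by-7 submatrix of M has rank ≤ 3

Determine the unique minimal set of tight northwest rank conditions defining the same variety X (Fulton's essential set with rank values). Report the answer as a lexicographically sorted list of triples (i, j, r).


Recovering R(i,j) via the rank-extension bound from the 21 conditions:

  row 1: 0 | 1 | 1 | 1 | 1 | 1 | 1 | 1 | 1 | 1 | 1 | 1
  row 2: 0 | 1 | 1 | 2 | 2 | 2 | 2 | 2 | 2 | 2 | 2 | 2
  row 3: 0 | 1 | 1 | 2 | 2 | 2 | 3 | 3 | 3 | 3 | 3 | 3
  row 4: 0 | 1 | 1 | 2 | 2 | 3 | 4 | 4 | 4 | 4 | 4 | 4
  row 5: 0 | 1 | 1 | 2 | 2 | 3 | 4 | 4 | 4 | 5 | 5 | 5
  row 6: 0 | 1 | 1 | 2 | 2 | 3 | 4 | 4 | 5 | 6 | 6 | 6
  row 7: 1 | 2 | 2 | 3 | 3 | 4 | 5 | 5 | 6 | 7 | 7 | 7
  row 8: 1 | 2 | 2 | 3 | 3 | 4 | 5 | 6 | 7 | 8 | 8 | 8
  row 9: 1 | 2 | 2 | 3 | 3 | 4 | 5 | 6 | 7 | 8 | 9 | 9
  row 10: 1 | 2 | 2 | 3 | 3 | 4 | 5 | 6 | 7 | 8 | 9 | 10
  row 11: 1 | 2 | 2 | 3 | 4 | 5 | 6 | 7 | 8 | 9 | 10 | 11
  row 12: 1 | 2 | 3 | 4 | 5 | 6 | 7 | 8 | 9 | 10 | 11 | 12

giving w = (2, 4, 7, 6, 10, 9, 1, 8, 11, 12, 5, 3) via Δ²R.

D(w) has 26 cells with 8 SE-corners; essential set:

[(3, 6, 2), (5, 9, 4), (6, 1, 0), (6, 3, 1), (6, 5, 2), (6, 8, 4), (10, 5, 3), (11, 3, 2)]


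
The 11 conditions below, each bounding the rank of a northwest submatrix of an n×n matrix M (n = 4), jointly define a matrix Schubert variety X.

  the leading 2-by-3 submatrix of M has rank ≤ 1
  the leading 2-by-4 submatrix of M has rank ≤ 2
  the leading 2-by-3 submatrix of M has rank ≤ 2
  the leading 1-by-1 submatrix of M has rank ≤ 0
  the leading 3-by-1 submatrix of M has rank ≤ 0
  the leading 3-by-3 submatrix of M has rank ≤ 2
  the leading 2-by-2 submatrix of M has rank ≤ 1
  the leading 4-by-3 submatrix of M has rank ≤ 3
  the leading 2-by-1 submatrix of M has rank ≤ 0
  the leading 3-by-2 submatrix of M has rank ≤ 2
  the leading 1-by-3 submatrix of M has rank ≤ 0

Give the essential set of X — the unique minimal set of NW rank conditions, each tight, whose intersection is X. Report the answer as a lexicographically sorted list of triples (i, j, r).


Propagating the 11 rank bounds to every northwest block:

  0 0 0 1
  0 1 1 2
  0 1 2 3
  1 2 3 4

giving w = (4, 2, 3, 1) via Δ²R.

|D(w)|=5, |Ess(w)|=2:

[(1, 3, 0), (3, 1, 0)]


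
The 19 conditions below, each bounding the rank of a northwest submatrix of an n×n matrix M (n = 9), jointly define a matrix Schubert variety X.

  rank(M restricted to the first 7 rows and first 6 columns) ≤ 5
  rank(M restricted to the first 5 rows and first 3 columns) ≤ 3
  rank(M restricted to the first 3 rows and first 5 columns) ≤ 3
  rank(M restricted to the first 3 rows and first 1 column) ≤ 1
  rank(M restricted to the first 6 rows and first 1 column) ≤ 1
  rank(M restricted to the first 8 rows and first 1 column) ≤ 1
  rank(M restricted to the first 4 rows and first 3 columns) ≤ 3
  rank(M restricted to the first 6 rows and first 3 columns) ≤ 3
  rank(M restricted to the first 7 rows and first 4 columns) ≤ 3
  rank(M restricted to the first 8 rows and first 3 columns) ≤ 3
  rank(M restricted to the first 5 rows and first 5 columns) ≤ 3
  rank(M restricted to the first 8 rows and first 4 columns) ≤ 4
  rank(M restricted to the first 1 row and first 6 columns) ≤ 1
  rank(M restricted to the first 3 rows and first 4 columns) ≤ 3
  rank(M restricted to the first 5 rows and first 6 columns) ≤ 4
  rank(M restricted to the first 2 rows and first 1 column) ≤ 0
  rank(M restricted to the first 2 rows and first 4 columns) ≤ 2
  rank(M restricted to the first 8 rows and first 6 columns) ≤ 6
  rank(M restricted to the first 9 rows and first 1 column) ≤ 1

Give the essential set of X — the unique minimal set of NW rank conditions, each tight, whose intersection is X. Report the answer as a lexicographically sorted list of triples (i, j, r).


Recovering R(i,j) via the rank-extension bound from the 19 conditions:

  row 1: 0, 1, 1, 1, 1, 1, 1, 1, 1
  row 2: 0, 1, 2, 2, 2, 2, 2, 2, 2
  row 3: 1, 2, 3, 3, 3, 3, 3, 3, 3
  row 4: 1, 2, 3, 3, 3, 4, 4, 4, 4
  row 5: 1, 2, 3, 3, 3, 4, 5, 5, 5
  row 6: 1, 2, 3, 3, 4, 5, 6, 6, 6
  row 7: 1, 2, 3, 3, 4, 5, 6, 7, 7
  row 8: 1, 2, 3, 4, 5, 6, 7, 8, 8
  row 9: 1, 2, 3, 4, 5, 6, 7, 8, 9

so w = (2, 3, 1, 6, 7, 5, 8, 4, 9).

D(w) has 8 cells with 3 SE-corners; essential set:

[(2, 1, 0), (5, 5, 3), (7, 4, 3)]


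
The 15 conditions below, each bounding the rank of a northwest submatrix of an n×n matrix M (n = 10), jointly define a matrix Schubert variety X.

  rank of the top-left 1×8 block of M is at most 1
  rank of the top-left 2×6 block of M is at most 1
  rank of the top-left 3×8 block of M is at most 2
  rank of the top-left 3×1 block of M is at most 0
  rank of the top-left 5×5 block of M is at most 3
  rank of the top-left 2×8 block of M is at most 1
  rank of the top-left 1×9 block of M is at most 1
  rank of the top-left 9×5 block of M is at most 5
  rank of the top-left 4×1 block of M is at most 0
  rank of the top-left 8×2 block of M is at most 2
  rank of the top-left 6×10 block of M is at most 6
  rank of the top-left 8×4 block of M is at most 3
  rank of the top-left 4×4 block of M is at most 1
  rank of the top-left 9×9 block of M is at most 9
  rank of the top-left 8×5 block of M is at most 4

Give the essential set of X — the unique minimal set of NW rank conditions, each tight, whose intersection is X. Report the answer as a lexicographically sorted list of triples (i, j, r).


Computing R[i][j] = min implied NW-rank bound (n=10, 15 conditions):

  0 1 1 1 1 1 1 1 1 1
  0 1 1 1 1 1 1 1 2 2
  0 1 1 1 2 2 2 2 3 3
  0 1 1 1 2 3 3 3 4 4
  1 2 2 2 3 4 4 4 5 5
  1 2 3 3 4 5 5 5 6 6
  1 2 3 3 4 5 6 6 7 7
  1 2 3 3 4 5 6 7 8 8
  1 2 3 4 5 6 7 8 9 9
  1 2 3 4 5 6 7 8 9 10

so w = (2, 9, 5, 6, 1, 3, 7, 8, 4, 10).

Fulton essential set (4 of the 16 Rothe cells):

[(2, 8, 1), (4, 1, 0), (4, 4, 1), (8, 4, 3)]


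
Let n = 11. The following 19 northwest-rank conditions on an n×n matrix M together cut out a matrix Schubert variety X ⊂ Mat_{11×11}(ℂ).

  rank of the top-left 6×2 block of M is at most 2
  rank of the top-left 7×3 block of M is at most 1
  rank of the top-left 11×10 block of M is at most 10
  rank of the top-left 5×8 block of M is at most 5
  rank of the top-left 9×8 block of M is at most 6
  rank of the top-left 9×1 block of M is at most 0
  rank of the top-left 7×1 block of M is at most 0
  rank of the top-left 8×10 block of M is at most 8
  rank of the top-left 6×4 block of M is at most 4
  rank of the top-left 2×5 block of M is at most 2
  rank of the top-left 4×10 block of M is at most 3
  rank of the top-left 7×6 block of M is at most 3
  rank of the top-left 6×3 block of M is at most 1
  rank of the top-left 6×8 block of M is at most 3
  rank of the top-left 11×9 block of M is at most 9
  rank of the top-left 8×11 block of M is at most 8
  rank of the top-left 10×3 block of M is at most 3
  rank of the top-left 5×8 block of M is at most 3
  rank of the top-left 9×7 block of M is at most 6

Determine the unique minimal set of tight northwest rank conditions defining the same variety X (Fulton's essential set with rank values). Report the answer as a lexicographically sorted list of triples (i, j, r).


Propagating the 19 rank bounds to every northwest block:

  row 1: 0, 1, 1, 1, 1, 1, 1, 1, 1, 1, 1
  row 2: 0, 1, 1, 2, 2, 2, 2, 2, 2, 2, 2
  row 3: 0, 1, 1, 2, 3, 3, 3, 3, 3, 3, 3
  row 4: 0, 1, 1, 2, 3, 3, 3, 3, 3, 3, 4
  row 5: 0, 1, 1, 2, 3, 3, 3, 3, 4, 4, 5
  row 6: 0, 1, 1, 2, 3, 3, 3, 3, 4, 5, 6
  row 7: 0, 1, 1, 2, 3, 3, 4, 4, 5, 6, 7
  row 8: 0, 1, 2, 3, 4, 4, 5, 5, 6, 7, 8
  row 9: 0, 1, 2, 3, 4, 5, 6, 6, 7, 8, 9
  row 10: 1, 2, 3, 4, 5, 6, 7, 7, 8, 9, 10
  row 11: 1, 2, 3, 4, 5, 6, 7, 8, 9, 10, 11

reading off 1-entries of Δ²R: w = (2, 4, 5, 11, 9, 10, 7, 3, 6, 1, 8).

5 SE-corners of the 27-cell Rothe diagram give Ess(w):

[(4, 10, 3), (6, 8, 3), (7, 3, 1), (7, 6, 3), (9, 1, 0)]


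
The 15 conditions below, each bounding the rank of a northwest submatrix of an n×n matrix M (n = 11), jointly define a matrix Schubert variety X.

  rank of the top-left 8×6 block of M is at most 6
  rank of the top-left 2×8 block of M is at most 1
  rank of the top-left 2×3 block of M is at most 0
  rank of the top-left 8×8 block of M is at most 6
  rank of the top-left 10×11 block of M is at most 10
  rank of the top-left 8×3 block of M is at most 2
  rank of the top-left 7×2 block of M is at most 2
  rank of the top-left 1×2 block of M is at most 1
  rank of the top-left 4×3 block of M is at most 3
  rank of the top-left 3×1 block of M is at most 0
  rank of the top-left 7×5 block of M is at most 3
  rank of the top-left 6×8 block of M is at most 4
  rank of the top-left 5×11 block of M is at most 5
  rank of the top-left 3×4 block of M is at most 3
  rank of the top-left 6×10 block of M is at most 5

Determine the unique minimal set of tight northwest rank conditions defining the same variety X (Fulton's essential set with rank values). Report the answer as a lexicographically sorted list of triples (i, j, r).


Reconstructing r_w from the 15 given conditions:

  R[1]: 0  0  0  1  1  1  1  1  1  1  1
  R[2]: 0  0  0  1  1  1  1  1  2  2  2
  R[3]: 0  1  1  2  2  2  2  2  3  3  3
  R[4]: 1  2  2  3  3  3  3  3  4  4  4
  R[5]: 1  2  2  3  3  4  4  4  5  5  5
  R[6]: 1  2  2  3  3  4  4  4  5  5  6
  R[7]: 1  2  2  3  3  4  5  5  6  6  7
  R[8]: 1  2  2  3  4  5  6  6  7  7  8
  R[9]: 1  2  3  4  5  6  7  7  8  8  9
  R[10]: 1  2  3  4  5  6  7  8  9  9  10
  R[11]: 1  2  3  4  5  6  7  8  9  10  11

the unique w with this rank table is (4, 9, 2, 1, 6, 11, 7, 5, 3, 8, 10).

D(w) has 21 cells with 7 SE-corners; essential set:

[(2, 3, 0), (2, 8, 1), (3, 1, 0), (6, 8, 4), (6, 10, 5), (7, 5, 3), (8, 3, 2)]


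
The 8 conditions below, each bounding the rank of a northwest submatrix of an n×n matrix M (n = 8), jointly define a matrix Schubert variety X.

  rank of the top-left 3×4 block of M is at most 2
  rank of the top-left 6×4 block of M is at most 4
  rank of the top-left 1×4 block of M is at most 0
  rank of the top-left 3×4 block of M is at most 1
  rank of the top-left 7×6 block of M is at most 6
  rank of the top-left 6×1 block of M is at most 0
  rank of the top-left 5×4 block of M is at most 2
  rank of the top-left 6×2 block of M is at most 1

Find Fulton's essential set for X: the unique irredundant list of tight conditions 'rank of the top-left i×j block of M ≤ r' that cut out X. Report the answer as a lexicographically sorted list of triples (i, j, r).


The tightest implied rank at each (i,j), from the 8 conditions:

  R[1]: 0 0 0 0 1 1 1 1
  R[2]: 0 1 1 1 2 2 2 2
  R[3]: 0 1 1 1 2 3 3 3
  R[4]: 0 1 2 2 3 4 4 4
  R[5]: 0 1 2 2 3 4 5 5
  R[6]: 0 1 2 3 4 5 6 6
  R[7]: 1 2 3 4 5 6 7 7
  R[8]: 1 2 3 4 5 6 7 8

the unique w with this rank table is (5, 2, 6, 3, 7, 4, 1, 8).

D(w) has 12 cells with 4 SE-corners; essential set:

[(1, 4, 0), (3, 4, 1), (5, 4, 2), (6, 1, 0)]


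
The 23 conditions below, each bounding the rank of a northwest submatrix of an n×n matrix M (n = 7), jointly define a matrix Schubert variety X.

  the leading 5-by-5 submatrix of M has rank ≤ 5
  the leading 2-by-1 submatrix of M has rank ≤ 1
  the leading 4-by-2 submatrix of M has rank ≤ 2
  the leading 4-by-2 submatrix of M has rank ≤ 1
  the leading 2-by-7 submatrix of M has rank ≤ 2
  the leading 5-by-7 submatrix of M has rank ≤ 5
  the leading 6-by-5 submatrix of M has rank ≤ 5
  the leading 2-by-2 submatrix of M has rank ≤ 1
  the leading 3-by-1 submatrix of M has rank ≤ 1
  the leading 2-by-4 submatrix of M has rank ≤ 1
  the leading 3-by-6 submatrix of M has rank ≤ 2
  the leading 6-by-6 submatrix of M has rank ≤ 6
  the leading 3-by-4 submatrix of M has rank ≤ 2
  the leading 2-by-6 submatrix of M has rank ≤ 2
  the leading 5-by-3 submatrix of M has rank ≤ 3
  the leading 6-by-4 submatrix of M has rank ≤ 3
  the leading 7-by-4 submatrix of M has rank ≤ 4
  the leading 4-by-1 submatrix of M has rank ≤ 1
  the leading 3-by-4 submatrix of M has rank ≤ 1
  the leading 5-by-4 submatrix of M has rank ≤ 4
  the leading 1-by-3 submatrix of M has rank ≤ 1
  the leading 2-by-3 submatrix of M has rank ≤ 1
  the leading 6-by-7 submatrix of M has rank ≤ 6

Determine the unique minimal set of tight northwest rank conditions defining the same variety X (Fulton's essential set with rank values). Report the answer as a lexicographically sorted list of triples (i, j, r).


Rank table r_w(7×7) implied by the 23 constraints:

  R[1]: 1  1  1  1  1  1  1
  R[2]: 1  1  1  1  2  2  2
  R[3]: 1  1  1  1  2  2  3
  R[4]: 1  1  2  2  3  3  4
  R[5]: 1  2  3  3  4  4  5
  R[6]: 1  2  3  3  4  5  6
  R[7]: 1  2  3  4  5  6  7

second differences of R give the permutation w = (1, 5, 7, 3, 2, 6, 4).

Rothe diagram D(w) (9 cells), 4 SE-corners (essential conditions):

[(3, 4, 1), (3, 6, 2), (4, 2, 1), (6, 4, 3)]


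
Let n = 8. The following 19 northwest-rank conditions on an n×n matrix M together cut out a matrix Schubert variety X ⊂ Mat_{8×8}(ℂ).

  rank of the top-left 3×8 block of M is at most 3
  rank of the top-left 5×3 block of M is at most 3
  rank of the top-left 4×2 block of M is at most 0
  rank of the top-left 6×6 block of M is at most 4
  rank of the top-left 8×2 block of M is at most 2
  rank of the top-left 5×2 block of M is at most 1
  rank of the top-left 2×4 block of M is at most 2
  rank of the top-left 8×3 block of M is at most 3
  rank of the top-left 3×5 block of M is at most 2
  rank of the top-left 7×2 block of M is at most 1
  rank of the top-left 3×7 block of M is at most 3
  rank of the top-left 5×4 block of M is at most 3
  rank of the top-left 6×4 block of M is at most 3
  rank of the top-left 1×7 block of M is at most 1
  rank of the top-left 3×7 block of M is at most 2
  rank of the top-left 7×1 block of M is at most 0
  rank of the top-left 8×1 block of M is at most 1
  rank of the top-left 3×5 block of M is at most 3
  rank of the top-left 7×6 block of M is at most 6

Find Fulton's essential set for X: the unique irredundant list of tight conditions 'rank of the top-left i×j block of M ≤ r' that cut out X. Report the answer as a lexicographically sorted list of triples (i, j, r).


Computing R[i][j] = min implied NW-rank bound (n=8, 19 conditions):

  i=1: 0  0  1  1  1  1  1  1
  i=2: 0  0  1  2  2  2  2  2
  i=3: 0  0  1  2  2  2  2  3
  i=4: 0  0  1  2  3  3  3  4
  i=5: 0  1  2  3  4  4  4  5
  i=6: 0  1  2  3  4  4  5  6
  i=7: 0  1  2  3  4  5  6  7
  i=8: 1  2  3  4  5  6  7  8

the unique w with this rank table is (3, 4, 8, 5, 2, 7, 6, 1).

4 SE-corners of the 15-cell Rothe diagram give Ess(w):

[(3, 7, 2), (4, 2, 0), (6, 6, 4), (7, 1, 0)]


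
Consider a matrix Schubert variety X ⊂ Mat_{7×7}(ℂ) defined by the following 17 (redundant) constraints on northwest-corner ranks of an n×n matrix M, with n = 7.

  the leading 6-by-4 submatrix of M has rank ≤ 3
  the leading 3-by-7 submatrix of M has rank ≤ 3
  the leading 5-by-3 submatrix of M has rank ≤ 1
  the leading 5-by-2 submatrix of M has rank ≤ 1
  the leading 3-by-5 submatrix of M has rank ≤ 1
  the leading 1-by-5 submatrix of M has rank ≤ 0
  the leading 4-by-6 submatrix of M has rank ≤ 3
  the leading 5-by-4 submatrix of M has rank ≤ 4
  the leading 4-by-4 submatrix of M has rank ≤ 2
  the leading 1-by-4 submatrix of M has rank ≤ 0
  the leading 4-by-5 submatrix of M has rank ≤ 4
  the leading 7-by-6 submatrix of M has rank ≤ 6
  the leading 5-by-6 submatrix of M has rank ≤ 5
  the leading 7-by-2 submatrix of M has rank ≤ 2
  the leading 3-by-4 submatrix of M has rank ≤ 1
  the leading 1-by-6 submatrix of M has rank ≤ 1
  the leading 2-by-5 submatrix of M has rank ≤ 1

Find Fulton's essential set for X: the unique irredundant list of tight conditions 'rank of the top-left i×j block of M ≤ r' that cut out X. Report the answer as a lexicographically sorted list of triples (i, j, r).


The tightest implied rank at each (i,j), from the 17 conditions:

  row 1: 0, 0, 0, 0, 0, 1, 1
  row 2: 1, 1, 1, 1, 1, 2, 2
  row 3: 1, 1, 1, 1, 1, 2, 3
  row 4: 1, 1, 1, 2, 2, 3, 4
  row 5: 1, 1, 1, 2, 3, 4, 5
  row 6: 1, 2, 2, 3, 4, 5, 6
  row 7: 1, 2, 3, 4, 5, 6, 7

so w = (6, 1, 7, 4, 5, 2, 3).

ℓ(w)=13; the 3 essential cells (i,j,r):

[(1, 5, 0), (3, 5, 1), (5, 3, 1)]


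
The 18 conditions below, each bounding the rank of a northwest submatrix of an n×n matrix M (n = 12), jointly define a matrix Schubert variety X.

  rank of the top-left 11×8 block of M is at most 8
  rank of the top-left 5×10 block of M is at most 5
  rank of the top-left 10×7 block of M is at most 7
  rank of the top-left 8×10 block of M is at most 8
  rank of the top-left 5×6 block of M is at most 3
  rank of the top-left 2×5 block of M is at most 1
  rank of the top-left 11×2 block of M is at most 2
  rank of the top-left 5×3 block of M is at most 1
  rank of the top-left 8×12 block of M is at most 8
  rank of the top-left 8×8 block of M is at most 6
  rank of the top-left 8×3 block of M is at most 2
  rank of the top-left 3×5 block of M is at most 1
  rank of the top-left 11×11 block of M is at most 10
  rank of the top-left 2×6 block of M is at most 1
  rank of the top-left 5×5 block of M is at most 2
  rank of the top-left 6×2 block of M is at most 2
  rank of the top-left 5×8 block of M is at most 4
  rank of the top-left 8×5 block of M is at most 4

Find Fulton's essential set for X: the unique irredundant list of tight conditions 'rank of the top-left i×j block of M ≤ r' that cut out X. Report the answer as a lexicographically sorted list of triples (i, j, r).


The tightest implied rank at each (i,j), from the 18 conditions:

  row 1: 1 | 1 | 1 | 1 | 1 | 1 | 1 | 1 | 1 | 1 | 1 | 1
  row 2: 1 | 1 | 1 | 1 | 1 | 1 | 2 | 2 | 2 | 2 | 2 | 2
  row 3: 1 | 1 | 1 | 1 | 1 | 2 | 3 | 3 | 3 | 3 | 3 | 3
  row 4: 1 | 1 | 1 | 2 | 2 | 3 | 4 | 4 | 4 | 4 | 4 | 4
  row 5: 1 | 1 | 1 | 2 | 2 | 3 | 4 | 4 | 5 | 5 | 5 | 5
  row 6: 1 | 2 | 2 | 3 | 3 | 4 | 5 | 5 | 6 | 6 | 6 | 6
  row 7: 1 | 2 | 2 | 3 | 4 | 5 | 6 | 6 | 7 | 7 | 7 | 7
  row 8: 1 | 2 | 2 | 3 | 4 | 5 | 6 | 6 | 7 | 8 | 8 | 8
  row 9: 1 | 2 | 3 | 4 | 5 | 6 | 7 | 7 | 8 | 9 | 9 | 9
  row 10: 1 | 2 | 3 | 4 | 5 | 6 | 7 | 8 | 9 | 10 | 10 | 10
  row 11: 1 | 2 | 3 | 4 | 5 | 6 | 7 | 8 | 9 | 10 | 10 | 11
  row 12: 1 | 2 | 3 | 4 | 5 | 6 | 7 | 8 | 9 | 10 | 11 | 12

hence w(1..12) = (1, 7, 6, 4, 9, 2, 5, 10, 3, 8, 12, 11).

D(w) has 19 cells with 8 SE-corners; essential set:

[(2, 6, 1), (3, 5, 1), (5, 3, 1), (5, 5, 2), (5, 8, 4), (8, 3, 2), (8, 8, 6), (11, 11, 10)]


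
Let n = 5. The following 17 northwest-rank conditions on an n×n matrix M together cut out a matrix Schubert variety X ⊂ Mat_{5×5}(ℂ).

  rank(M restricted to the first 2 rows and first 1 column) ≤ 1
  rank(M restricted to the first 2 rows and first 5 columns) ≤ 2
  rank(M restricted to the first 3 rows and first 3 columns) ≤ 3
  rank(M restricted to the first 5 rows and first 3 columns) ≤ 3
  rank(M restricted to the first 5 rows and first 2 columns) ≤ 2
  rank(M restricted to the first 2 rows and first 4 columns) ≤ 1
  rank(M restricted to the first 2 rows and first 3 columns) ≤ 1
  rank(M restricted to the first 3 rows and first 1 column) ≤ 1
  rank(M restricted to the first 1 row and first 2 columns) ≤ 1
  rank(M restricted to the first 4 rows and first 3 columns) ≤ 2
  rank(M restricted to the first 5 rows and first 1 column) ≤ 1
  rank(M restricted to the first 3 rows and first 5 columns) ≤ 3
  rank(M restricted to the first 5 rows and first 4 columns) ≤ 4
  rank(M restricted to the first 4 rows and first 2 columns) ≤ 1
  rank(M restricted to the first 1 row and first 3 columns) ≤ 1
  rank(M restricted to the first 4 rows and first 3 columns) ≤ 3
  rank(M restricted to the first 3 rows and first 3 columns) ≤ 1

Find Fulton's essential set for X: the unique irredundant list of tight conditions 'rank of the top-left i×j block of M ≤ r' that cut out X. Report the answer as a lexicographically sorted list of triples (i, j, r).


Propagating the 17 rank bounds to every northwest block:

  i=1: 1 1 1 1 1
  i=2: 1 1 1 1 2
  i=3: 1 1 1 2 3
  i=4: 1 1 2 3 4
  i=5: 1 2 3 4 5

the unique w with this rank table is (1, 5, 4, 3, 2).

Fulton essential set (3 of the 6 Rothe cells):

[(2, 4, 1), (3, 3, 1), (4, 2, 1)]


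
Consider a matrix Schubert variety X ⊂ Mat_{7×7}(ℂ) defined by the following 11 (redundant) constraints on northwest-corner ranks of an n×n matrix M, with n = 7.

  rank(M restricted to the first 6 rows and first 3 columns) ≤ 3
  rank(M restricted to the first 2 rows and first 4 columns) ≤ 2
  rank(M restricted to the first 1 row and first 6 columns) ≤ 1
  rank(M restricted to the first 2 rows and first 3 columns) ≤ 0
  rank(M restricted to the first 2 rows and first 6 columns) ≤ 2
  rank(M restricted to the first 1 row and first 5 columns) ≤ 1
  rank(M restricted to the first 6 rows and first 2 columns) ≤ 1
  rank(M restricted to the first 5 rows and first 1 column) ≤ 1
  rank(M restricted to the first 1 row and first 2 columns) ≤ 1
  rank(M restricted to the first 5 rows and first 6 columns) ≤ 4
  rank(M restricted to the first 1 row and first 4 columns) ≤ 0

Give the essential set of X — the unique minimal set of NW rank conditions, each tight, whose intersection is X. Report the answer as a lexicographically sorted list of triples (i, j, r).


Recovering R(i,j) via the rank-extension bound from the 11 conditions:

  0, 0, 0, 0, 1, 1, 1
  0, 0, 0, 1, 2, 2, 2
  1, 1, 1, 2, 3, 3, 3
  1, 1, 2, 3, 4, 4, 4
  1, 1, 2, 3, 4, 4, 5
  1, 1, 2, 3, 4, 5, 6
  1, 2, 3, 4, 5, 6, 7

second differences of R give the permutation w = (5, 4, 1, 3, 7, 6, 2).

D(w) has 11 cells with 4 SE-corners; essential set:

[(1, 4, 0), (2, 3, 0), (5, 6, 4), (6, 2, 1)]
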